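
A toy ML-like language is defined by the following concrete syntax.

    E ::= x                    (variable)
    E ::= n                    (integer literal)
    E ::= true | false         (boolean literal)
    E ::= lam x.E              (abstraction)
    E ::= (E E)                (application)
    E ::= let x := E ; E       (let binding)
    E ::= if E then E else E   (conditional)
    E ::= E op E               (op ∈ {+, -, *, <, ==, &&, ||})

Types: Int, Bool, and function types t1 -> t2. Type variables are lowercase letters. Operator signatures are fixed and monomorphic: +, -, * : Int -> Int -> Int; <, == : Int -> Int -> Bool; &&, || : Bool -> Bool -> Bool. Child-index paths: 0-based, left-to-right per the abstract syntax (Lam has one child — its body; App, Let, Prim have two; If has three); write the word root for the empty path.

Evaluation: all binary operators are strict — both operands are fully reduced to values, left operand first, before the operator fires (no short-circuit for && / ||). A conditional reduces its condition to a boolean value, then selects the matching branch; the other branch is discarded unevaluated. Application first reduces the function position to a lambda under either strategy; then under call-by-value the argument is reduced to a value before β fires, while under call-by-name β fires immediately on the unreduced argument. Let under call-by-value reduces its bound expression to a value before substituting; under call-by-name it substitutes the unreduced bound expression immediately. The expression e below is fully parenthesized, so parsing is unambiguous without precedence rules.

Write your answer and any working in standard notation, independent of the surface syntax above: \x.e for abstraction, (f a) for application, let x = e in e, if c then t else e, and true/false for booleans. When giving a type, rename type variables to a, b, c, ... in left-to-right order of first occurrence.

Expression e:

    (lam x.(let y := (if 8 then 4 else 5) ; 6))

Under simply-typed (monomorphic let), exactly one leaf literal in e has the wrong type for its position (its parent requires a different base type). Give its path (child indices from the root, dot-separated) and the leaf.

Answer: 0.0.0 : 8

Working:
  unify Int ~ Bool
  FAIL: mismatch Int ~ Bool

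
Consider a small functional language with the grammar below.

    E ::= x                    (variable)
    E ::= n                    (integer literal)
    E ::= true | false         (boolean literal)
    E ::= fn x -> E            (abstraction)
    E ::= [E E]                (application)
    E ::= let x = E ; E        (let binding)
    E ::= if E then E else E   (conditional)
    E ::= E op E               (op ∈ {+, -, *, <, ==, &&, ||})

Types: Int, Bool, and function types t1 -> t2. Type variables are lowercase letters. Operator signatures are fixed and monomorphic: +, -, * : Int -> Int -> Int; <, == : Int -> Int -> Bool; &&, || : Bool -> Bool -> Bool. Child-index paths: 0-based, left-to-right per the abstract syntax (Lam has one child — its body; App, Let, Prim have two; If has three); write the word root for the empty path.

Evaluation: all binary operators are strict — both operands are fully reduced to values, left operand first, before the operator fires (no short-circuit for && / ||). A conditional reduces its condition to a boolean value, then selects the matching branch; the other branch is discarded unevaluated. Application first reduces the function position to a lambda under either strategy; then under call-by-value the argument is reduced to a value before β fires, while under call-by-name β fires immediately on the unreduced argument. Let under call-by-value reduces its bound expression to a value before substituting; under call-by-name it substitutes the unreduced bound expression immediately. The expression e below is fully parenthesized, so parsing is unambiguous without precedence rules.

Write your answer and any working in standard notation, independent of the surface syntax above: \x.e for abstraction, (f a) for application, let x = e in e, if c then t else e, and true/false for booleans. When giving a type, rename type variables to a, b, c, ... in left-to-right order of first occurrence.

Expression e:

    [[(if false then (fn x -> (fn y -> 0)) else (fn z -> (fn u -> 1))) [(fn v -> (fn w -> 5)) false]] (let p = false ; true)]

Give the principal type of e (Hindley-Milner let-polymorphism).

Answer: Int

Working:
  unify Bool ~ Bool
\y._ : b -> Int
\x._ : a -> b -> Int
\u._ : d -> Int
\z._ : c -> d -> Int
  unify a -> b -> Int ~ c -> d -> Int
  unify a ~ c
  unify b -> Int ~ d -> Int
  unify b ~ d
  unify Int ~ Int
\w._ : f -> Int
\v._ : e -> f -> Int
  unify e -> f -> Int ~ Bool -> g
  unify e ~ Bool
  unify f -> Int ~ g
_ _ : f -> Int
  unify c -> d -> Int ~ (f -> Int) -> h
  unify c ~ f -> Int
  unify d -> Int ~ h
_ _ : d -> Int
let p : Bool
  unify d -> Int ~ Bool -> i
  unify d ~ Bool
  unify Int ~ i
_ _ : Int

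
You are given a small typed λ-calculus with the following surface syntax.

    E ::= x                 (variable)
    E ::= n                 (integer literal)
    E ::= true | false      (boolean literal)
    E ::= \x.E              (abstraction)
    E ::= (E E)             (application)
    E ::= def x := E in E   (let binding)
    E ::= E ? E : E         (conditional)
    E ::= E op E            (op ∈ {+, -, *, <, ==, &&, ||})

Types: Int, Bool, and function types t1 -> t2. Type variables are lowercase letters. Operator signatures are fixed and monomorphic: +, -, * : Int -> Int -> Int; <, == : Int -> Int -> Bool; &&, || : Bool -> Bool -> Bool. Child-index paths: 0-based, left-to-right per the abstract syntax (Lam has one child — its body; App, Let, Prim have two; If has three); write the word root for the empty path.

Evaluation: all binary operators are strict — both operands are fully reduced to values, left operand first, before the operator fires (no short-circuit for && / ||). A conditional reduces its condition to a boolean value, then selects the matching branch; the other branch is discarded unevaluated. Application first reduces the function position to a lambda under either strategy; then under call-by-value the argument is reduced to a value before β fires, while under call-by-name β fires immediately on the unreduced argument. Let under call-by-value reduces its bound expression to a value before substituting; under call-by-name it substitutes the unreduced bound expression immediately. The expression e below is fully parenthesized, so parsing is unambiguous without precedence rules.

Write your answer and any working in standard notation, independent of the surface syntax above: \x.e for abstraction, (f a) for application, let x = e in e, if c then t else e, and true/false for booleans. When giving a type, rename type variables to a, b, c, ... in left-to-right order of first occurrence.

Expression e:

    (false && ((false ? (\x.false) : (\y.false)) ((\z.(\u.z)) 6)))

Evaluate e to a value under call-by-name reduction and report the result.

Trace:
step 0: (false && ((if false then (\x.false) else (\y.false)) ((\z.(\u.z)) 6)))
step 1: [if@1.0] (false && ((\y.false) ((\z.(\u.z)) 6)))
step 2: [beta@1] (false && false)
step 3: [delta@root] false

Answer: false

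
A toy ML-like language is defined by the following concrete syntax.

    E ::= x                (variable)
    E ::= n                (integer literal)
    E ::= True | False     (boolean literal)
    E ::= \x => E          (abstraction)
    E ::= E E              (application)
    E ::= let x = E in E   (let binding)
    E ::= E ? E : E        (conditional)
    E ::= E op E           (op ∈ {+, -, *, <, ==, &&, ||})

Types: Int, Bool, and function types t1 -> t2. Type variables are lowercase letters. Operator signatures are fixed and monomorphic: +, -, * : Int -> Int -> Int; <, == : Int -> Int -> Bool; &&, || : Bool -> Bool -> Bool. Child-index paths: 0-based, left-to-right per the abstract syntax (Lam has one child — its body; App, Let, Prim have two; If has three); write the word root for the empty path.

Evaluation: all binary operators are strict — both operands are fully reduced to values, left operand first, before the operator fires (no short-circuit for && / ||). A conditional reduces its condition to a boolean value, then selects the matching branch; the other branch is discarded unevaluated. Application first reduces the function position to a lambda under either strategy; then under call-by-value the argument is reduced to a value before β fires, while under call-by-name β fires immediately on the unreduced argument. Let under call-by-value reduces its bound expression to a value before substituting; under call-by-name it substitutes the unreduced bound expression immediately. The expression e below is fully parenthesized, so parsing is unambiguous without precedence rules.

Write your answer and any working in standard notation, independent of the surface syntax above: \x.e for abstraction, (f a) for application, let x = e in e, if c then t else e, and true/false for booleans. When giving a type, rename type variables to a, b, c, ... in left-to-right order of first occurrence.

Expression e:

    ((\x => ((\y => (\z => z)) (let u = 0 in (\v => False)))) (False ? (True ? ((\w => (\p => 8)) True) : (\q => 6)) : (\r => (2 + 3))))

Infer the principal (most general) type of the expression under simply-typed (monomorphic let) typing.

Trace:
z : c
\z._ : c -> c
\y._ : b -> c -> c
let u : Int
\v._ : d -> Bool
  unify b -> c -> c ~ (d -> Bool) -> e
  unify b ~ d -> Bool
  unify c -> c ~ e
_ _ : c -> c
\x._ : a -> c -> c
  unify Bool ~ Bool
  unify Bool ~ Bool
\p._ : g -> Int
\w._ : f -> g -> Int
  unify f -> g -> Int ~ Bool -> h
  unify f ~ Bool
  unify g -> Int ~ h
_ _ : g -> Int
\q._ : i -> Int
  unify g -> Int ~ i -> Int
  unify g ~ i
  unify Int ~ Int
  unify Int ~ Int
  unify Int ~ Int
\r._ : j -> Int
  unify i -> Int ~ j -> Int
  unify i ~ j
  unify Int ~ Int
  unify a -> c -> c ~ (j -> Int) -> k
  unify a ~ j -> Int
  unify c -> c ~ k
_ _ : c -> c

Answer: a -> a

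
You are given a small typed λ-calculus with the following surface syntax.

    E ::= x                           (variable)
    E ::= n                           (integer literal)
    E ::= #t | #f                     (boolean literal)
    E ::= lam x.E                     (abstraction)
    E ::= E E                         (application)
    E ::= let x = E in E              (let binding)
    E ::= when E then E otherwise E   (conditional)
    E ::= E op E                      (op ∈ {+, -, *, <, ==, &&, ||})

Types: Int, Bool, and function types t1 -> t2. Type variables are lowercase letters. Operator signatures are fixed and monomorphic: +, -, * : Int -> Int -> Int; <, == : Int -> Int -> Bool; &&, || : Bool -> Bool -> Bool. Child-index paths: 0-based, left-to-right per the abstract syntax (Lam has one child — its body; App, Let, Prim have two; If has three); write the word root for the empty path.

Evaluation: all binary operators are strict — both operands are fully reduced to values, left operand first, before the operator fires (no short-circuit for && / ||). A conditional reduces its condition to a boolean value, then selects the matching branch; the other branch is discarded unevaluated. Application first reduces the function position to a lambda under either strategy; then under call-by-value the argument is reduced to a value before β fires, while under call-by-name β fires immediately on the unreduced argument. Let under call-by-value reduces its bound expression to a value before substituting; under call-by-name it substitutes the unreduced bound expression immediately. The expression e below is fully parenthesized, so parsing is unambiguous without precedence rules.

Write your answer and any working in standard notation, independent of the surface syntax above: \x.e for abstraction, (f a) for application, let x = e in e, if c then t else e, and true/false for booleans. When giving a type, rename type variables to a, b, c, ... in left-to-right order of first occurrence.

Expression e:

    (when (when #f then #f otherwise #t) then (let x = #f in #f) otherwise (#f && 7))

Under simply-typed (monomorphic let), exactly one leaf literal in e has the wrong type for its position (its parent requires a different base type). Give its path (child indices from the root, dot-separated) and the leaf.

Answer: 2.1 : 7

Trace:
  unify Bool ~ Bool
  unify Bool ~ Bool
  unify Bool ~ Bool
let x : Bool
  unify Bool ~ Bool
  unify Int ~ Bool
  FAIL: mismatch Int ~ Bool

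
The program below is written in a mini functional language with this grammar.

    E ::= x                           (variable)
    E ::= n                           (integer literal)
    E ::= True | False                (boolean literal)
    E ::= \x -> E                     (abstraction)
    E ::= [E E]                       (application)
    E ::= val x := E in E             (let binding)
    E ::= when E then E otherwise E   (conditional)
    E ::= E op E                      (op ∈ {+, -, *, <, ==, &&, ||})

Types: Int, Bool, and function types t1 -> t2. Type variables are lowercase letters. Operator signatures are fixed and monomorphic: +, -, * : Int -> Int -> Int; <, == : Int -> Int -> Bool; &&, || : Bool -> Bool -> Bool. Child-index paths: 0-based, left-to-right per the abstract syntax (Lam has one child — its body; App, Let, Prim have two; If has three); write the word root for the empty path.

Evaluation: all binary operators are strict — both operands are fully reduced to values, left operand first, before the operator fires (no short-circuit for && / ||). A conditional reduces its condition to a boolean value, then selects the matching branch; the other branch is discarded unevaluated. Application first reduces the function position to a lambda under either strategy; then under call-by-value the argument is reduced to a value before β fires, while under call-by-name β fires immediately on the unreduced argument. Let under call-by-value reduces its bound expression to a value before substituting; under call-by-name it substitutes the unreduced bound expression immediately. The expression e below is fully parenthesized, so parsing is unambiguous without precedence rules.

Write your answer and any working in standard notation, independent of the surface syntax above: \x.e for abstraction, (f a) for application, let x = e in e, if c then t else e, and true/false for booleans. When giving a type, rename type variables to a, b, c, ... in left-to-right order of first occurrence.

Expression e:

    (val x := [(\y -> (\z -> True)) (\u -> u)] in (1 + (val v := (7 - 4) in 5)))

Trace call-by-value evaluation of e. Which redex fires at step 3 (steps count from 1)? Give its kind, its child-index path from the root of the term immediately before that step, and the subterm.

Derivation:
step 0: (let x = ((\y.(\z.true)) (\u.u)) in (1 + (let v = (7 - 4) in 5)))
step 1: [beta@0] (let x = (\z.true) in (1 + (let v = (7 - 4) in 5)))
step 2: [let@root] (1 + (let v = (7 - 4) in 5))
step 3: [delta@1.0] (1 + (let v = 3 in 5))

Answer: delta at 1.0 : (7 - 4)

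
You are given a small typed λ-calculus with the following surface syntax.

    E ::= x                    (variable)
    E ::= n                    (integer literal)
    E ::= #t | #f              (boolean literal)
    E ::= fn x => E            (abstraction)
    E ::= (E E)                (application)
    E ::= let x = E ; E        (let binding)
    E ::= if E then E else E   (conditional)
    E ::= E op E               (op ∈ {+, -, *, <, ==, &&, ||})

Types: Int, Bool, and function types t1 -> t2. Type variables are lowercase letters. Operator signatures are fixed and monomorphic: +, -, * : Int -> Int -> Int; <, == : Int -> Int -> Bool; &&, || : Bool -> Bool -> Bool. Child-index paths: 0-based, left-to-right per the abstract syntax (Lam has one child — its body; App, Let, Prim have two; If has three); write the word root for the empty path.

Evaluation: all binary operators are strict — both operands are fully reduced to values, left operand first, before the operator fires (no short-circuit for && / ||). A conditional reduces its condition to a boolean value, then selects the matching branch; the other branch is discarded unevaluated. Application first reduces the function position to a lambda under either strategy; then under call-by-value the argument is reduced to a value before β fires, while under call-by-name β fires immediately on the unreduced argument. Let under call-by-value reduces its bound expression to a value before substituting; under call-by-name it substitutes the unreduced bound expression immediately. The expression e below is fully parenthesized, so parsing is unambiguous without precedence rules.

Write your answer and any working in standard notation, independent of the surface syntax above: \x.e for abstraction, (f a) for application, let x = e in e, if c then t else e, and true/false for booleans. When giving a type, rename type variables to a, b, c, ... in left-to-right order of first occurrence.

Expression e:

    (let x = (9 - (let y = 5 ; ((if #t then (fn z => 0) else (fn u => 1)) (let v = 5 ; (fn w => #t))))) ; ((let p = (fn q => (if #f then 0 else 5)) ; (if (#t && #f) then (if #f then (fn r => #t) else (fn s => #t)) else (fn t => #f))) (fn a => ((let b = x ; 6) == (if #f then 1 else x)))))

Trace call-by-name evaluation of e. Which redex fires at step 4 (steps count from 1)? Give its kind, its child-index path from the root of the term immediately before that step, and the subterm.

Trace:
step 0: (let x = (9 - (let y = 5 in ((if true then (\z.0) else (\u.1)) (let v = 5 in (\w.true))))) in ((let p = (\q.(if false then 0 else 5)) in (if (true && false) then (if false then (\r.true) else (\s.true)) else (\t.false))) (\a.((let b = x in 6) == (if false then 1 else x)))))
step 1: [let@root] ((let p = (\q.(if false then 0 else 5)) in (if (true && false) then (if false then (\r.true) else (\s.true)) else (\t.false))) (\a.((let b = (9 - (let y = 5 in ((if true then (\z.0) else (\u.1)) (let v = 5 in (\w.true))))) in 6) == (if false then 1 else (9 - (let y = 5 in ((if true then (\z.0) else (\u.1)) (let v = 5 in (\w.true)))))))))
step 2: [let@0] ((if (true && false) then (if false then (\r.true) else (\s.true)) else (\t.false)) (\a.((let b = (9 - (let y = 5 in ((if true then (\z.0) else (\u.1)) (let v = 5 in (\w.true))))) in 6) == (if false then 1 else (9 - (let y = 5 in ((if true then (\z.0) else (\u.1)) (let v = 5 in (\w.true)))))))))
step 3: [delta@0.0] ((if false then (if false then (\r.true) else (\s.true)) else (\t.false)) (\a.((let b = (9 - (let y = 5 in ((if true then (\z.0) else (\u.1)) (let v = 5 in (\w.true))))) in 6) == (if false then 1 else (9 - (let y = 5 in ((if true then (\z.0) else (\u.1)) (let v = 5 in (\w.true)))))))))
step 4: [if@0] ((\t.false) (\a.((let b = (9 - (let y = 5 in ((if true then (\z.0) else (\u.1)) (let v = 5 in (\w.true))))) in 6) == (if false then 1 else (9 - (let y = 5 in ((if true then (\z.0) else (\u.1)) (let v = 5 in (\w.true)))))))))

Answer: if at 0 : (if false then (if false then (\r.true) else (\s.true)) else (\t.false))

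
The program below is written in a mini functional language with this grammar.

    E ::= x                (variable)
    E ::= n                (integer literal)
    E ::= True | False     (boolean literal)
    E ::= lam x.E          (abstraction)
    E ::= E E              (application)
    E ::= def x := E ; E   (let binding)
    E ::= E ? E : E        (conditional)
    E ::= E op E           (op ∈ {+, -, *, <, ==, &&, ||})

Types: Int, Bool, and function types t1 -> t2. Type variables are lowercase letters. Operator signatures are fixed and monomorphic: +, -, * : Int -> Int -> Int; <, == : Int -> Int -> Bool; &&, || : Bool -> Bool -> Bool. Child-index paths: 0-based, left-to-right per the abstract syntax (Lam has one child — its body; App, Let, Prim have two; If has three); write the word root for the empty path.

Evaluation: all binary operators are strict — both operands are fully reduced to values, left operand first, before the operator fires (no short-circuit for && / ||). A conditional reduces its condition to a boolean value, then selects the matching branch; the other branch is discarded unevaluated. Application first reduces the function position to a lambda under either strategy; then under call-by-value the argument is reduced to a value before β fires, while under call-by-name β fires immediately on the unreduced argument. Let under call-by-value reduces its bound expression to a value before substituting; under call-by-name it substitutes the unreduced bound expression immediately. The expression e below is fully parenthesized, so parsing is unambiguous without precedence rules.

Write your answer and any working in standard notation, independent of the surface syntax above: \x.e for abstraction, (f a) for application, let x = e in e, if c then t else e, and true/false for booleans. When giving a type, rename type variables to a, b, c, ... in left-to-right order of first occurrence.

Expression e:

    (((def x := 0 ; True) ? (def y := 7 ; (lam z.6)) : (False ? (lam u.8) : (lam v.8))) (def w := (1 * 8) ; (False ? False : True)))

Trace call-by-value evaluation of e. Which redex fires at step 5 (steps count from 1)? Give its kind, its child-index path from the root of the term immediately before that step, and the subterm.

Answer: let at 1 : (let w = 8 in (if false then false else true))

Derivation:
step 0: ((if (let x = 0 in true) then (let y = 7 in (\z.6)) else (if false then (\u.8) else (\v.8))) (let w = (1 * 8) in (if false then false else true)))
step 1: [let@0.0] ((if true then (let y = 7 in (\z.6)) else (if false then (\u.8) else (\v.8))) (let w = (1 * 8) in (if false then false else true)))
step 2: [if@0] ((let y = 7 in (\z.6)) (let w = (1 * 8) in (if false then false else true)))
step 3: [let@0] ((\z.6) (let w = (1 * 8) in (if false then false else true)))
step 4: [delta@1.0] ((\z.6) (let w = 8 in (if false then false else true)))
step 5: [let@1] ((\z.6) (if false then false else true))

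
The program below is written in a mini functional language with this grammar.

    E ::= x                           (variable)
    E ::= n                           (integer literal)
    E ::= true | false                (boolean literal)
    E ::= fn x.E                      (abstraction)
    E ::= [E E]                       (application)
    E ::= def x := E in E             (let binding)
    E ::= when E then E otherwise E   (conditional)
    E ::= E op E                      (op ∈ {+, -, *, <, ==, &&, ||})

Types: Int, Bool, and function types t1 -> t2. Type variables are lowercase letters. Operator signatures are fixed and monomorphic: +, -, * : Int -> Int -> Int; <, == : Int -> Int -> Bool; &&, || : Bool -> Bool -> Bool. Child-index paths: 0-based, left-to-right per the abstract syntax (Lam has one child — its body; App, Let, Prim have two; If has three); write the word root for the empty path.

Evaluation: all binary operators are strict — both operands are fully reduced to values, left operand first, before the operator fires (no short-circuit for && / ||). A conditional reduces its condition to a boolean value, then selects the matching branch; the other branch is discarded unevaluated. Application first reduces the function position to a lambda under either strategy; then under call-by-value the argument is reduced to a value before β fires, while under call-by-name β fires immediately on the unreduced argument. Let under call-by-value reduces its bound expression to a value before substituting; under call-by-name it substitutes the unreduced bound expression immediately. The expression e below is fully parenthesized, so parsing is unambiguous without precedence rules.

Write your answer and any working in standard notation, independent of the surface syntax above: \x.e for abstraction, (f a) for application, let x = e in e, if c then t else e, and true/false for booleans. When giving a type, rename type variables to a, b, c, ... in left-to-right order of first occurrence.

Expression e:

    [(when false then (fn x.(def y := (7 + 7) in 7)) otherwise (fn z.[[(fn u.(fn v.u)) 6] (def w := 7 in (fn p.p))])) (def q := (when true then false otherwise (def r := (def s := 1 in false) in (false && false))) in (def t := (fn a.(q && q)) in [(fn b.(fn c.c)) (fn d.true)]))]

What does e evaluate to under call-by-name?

Trace:
step 0: ((if false then (\x.(let y = (7 + 7) in 7)) else (\z.(((\u.(\v.u)) 6) (let w = 7 in (\p.p))))) (let q = (if true then false else (let r = (let s = 1 in false) in (false && false))) in (let t = (\a.(q && q)) in ((\b.(\c.c)) (\d.true)))))
step 1: [if@0] ((\z.(((\u.(\v.u)) 6) (let w = 7 in (\p.p)))) (let q = (if true then false else (let r = (let s = 1 in false) in (false && false))) in (let t = (\a.(q && q)) in ((\b.(\c.c)) (\d.true)))))
step 2: [beta@root] (((\u.(\v.u)) 6) (let w = 7 in (\p.p)))
step 3: [beta@0] ((\v.6) (let w = 7 in (\p.p)))
step 4: [beta@root] 6

Answer: 6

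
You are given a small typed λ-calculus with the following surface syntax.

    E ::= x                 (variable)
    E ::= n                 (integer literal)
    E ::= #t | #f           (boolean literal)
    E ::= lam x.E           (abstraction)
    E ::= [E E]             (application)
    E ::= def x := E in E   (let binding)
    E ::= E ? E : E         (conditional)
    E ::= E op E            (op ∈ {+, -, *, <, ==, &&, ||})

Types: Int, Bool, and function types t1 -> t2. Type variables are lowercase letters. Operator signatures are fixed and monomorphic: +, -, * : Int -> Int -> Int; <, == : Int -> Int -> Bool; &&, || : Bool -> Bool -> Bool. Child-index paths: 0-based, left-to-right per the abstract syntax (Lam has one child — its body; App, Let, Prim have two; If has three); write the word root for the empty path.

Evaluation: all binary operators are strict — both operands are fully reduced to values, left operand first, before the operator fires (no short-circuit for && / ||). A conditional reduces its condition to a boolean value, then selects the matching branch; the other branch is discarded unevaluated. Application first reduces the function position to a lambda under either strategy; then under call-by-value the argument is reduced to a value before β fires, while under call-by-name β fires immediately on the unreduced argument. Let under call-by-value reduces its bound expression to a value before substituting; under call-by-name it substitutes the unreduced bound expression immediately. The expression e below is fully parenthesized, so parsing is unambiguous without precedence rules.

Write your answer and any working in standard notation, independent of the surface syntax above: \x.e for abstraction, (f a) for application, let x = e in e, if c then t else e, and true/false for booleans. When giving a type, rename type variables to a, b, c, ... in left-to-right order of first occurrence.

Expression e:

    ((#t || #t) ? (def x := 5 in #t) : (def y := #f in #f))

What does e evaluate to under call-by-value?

Trace:
step 0: (if (true || true) then (let x = 5 in true) else (let y = false in false))
step 1: [delta@0] (if true then (let x = 5 in true) else (let y = false in false))
step 2: [if@root] (let x = 5 in true)
step 3: [let@root] true

Answer: true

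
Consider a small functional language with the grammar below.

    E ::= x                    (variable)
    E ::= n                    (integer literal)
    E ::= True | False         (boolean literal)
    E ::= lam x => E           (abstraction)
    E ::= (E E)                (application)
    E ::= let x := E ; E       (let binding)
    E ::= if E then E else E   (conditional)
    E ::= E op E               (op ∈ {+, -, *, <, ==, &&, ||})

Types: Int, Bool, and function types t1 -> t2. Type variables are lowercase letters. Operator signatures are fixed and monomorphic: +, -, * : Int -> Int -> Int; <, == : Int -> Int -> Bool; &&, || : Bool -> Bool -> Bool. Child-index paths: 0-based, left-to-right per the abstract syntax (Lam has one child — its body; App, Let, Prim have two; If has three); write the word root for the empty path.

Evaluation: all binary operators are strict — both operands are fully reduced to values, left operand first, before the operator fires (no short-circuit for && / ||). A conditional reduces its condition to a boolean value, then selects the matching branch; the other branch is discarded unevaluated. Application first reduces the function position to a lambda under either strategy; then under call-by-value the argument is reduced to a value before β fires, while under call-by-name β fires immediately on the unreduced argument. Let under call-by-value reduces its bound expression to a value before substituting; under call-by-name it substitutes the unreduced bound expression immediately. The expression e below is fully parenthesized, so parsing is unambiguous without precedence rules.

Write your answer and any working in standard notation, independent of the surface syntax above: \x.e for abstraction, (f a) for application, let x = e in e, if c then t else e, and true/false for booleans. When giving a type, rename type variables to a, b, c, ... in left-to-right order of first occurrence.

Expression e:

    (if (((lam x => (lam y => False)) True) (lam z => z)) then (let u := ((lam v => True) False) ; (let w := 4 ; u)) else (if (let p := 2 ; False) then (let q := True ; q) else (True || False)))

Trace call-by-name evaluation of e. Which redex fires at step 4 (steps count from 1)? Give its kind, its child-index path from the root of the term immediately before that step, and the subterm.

Trace:
step 0: (if (((\x.(\y.false)) true) (\z.z)) then (let u = ((\v.true) false) in (let w = 4 in u)) else (if (let p = 2 in false) then (let q = true in q) else (true || false)))
step 1: [beta@0.0] (if ((\y.false) (\z.z)) then (let u = ((\v.true) false) in (let w = 4 in u)) else (if (let p = 2 in false) then (let q = true in q) else (true || false)))
step 2: [beta@0] (if false then (let u = ((\v.true) false) in (let w = 4 in u)) else (if (let p = 2 in false) then (let q = true in q) else (true || false)))
step 3: [if@root] (if (let p = 2 in false) then (let q = true in q) else (true || false))
step 4: [let@0] (if false then (let q = true in q) else (true || false))

Answer: let at 0 : (let p = 2 in false)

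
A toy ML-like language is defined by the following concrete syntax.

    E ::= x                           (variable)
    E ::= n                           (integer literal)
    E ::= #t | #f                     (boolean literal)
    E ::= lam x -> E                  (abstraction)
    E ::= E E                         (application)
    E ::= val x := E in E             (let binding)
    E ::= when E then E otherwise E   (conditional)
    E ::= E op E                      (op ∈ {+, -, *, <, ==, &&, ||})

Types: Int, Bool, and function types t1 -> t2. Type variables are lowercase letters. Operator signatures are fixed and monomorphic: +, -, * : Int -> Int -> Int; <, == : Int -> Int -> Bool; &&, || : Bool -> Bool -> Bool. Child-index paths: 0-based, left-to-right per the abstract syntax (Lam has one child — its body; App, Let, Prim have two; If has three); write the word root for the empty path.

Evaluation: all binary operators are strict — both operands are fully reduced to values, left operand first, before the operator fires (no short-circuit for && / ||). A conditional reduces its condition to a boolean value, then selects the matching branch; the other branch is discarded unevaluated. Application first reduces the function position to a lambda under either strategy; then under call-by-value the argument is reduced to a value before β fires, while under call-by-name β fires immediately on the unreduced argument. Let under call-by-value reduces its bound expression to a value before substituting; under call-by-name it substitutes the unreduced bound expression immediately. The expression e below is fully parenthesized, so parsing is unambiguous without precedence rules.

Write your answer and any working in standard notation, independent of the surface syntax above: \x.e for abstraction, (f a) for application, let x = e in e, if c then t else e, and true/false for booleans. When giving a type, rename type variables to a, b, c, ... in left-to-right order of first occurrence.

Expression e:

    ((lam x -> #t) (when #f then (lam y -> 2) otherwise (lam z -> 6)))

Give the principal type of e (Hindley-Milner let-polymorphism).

Working:
\x._ : a -> Bool
  unify Bool ~ Bool
\y._ : b -> Int
\z._ : c -> Int
  unify b -> Int ~ c -> Int
  unify b ~ c
  unify Int ~ Int
  unify a -> Bool ~ (c -> Int) -> d
  unify a ~ c -> Int
  unify Bool ~ d
_ _ : Bool

Answer: Bool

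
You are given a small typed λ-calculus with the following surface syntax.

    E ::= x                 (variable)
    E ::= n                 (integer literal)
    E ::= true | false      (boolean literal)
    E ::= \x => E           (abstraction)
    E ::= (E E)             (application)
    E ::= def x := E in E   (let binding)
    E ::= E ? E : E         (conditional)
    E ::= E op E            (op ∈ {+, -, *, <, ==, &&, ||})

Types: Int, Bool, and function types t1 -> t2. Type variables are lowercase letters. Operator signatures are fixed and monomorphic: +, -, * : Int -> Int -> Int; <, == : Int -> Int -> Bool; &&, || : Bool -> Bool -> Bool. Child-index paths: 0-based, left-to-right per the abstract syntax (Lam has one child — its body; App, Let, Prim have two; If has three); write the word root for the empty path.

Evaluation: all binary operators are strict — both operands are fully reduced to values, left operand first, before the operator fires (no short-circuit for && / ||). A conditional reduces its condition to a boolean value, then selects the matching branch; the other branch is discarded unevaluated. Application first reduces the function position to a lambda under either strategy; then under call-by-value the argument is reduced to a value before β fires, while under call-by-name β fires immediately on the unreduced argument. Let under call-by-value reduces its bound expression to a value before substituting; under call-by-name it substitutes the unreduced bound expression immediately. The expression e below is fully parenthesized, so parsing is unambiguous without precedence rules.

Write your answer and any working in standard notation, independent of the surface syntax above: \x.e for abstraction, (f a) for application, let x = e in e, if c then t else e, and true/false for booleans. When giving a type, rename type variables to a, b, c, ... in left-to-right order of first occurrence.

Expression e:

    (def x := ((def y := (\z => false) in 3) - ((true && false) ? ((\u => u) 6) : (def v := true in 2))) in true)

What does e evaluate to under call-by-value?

Answer: true

Derivation:
step 0: (let x = ((let y = (\z.false) in 3) - (if (true && false) then ((\u.u) 6) else (let v = true in 2))) in true)
step 1: [let@0.0] (let x = (3 - (if (true && false) then ((\u.u) 6) else (let v = true in 2))) in true)
step 2: [delta@0.1.0] (let x = (3 - (if false then ((\u.u) 6) else (let v = true in 2))) in true)
step 3: [if@0.1] (let x = (3 - (let v = true in 2)) in true)
step 4: [let@0.1] (let x = (3 - 2) in true)
step 5: [delta@0] (let x = 1 in true)
step 6: [let@root] true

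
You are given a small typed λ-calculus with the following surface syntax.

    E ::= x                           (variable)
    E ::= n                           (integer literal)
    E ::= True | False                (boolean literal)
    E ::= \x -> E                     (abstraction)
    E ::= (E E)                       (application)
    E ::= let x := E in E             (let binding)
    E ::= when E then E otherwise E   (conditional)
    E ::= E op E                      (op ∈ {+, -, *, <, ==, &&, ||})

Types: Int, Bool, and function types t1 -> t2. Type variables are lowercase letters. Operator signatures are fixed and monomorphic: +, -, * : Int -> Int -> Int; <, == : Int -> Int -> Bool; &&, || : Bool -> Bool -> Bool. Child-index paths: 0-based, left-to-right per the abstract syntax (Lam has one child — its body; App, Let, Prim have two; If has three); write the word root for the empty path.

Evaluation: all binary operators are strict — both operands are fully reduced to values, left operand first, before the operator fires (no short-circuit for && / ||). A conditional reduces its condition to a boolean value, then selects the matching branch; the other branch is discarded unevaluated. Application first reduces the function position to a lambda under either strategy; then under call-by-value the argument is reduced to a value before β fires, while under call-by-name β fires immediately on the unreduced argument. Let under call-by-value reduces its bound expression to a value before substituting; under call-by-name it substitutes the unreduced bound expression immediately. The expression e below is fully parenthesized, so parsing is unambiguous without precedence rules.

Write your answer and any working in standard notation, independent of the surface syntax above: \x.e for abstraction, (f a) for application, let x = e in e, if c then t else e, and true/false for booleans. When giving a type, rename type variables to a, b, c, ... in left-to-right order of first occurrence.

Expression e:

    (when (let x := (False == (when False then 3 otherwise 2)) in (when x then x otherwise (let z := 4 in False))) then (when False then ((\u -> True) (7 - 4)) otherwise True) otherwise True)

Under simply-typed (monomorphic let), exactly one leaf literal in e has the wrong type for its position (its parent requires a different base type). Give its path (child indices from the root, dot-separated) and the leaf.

Answer: 0.0.0 : false

Working:
  unify Bool ~ Int
  FAIL: mismatch Bool ~ Int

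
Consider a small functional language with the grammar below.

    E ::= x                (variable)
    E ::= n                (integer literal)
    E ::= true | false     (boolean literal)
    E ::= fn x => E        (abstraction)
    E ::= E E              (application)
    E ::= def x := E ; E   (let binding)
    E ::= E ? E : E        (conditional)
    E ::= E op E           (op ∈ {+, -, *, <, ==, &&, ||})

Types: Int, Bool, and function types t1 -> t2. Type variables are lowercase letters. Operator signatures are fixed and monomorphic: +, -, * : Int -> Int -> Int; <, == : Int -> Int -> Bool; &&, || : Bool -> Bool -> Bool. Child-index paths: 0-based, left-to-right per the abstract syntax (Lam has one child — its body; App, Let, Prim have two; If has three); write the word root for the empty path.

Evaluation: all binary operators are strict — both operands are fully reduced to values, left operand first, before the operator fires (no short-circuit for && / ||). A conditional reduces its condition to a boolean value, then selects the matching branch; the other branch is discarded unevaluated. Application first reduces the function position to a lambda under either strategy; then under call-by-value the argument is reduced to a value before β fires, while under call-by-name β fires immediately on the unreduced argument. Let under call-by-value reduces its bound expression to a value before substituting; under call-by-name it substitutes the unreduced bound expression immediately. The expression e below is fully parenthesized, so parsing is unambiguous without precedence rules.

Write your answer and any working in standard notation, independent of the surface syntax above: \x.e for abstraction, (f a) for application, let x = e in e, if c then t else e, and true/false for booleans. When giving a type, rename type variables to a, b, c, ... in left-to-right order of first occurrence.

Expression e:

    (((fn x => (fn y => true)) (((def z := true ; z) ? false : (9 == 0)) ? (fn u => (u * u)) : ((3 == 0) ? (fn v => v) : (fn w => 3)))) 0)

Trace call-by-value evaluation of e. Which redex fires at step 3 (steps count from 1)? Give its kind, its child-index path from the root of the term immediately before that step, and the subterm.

Working:
step 0: (((\x.(\y.true)) (if (if (let z = true in z) then false else (9 == 0)) then (\u.(u * u)) else (if (3 == 0) then (\v.v) else (\w.3)))) 0)
step 1: [let@0.1.0.0] (((\x.(\y.true)) (if (if true then false else (9 == 0)) then (\u.(u * u)) else (if (3 == 0) then (\v.v) else (\w.3)))) 0)
step 2: [if@0.1.0] (((\x.(\y.true)) (if false then (\u.(u * u)) else (if (3 == 0) then (\v.v) else (\w.3)))) 0)
step 3: [if@0.1] (((\x.(\y.true)) (if (3 == 0) then (\v.v) else (\w.3))) 0)

Answer: if at 0.1 : (if false then (\u.(u * u)) else (if (3 == 0) then (\v.v) else (\w.3)))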